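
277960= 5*55592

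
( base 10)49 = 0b110001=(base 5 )144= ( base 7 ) 100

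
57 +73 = 130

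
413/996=413/996=0.41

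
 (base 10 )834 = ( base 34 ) OI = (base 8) 1502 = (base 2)1101000010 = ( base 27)13O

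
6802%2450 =1902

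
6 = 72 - 66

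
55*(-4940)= - 271700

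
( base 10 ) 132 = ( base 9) 156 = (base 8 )204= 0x84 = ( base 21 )66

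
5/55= 1/11 = 0.09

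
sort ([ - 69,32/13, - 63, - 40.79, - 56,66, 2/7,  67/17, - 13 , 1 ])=[ - 69,-63, - 56, - 40.79,  -  13, 2/7,1,32/13,67/17,  66 ] 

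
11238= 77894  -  66656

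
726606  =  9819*74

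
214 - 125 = 89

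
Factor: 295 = 5^1 * 59^1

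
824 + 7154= 7978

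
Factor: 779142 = 2^1*3^1*7^1*13^1*1427^1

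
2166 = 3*722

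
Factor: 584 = 2^3 * 73^1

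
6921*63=436023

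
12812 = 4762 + 8050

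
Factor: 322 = 2^1*  7^1 * 23^1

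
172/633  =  172/633 = 0.27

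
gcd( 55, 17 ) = 1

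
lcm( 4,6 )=12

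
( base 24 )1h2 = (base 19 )2DH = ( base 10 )986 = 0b1111011010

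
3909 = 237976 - 234067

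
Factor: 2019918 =2^1*3^1*336653^1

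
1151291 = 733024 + 418267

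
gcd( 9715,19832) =67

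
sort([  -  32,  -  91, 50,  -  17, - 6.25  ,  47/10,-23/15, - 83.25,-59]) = [ - 91, - 83.25, - 59, - 32,-17, - 6.25,  -  23/15, 47/10 , 50]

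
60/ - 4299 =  - 20/1433 = - 0.01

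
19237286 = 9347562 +9889724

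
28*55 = 1540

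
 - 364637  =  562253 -926890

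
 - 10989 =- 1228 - 9761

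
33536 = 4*8384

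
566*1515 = 857490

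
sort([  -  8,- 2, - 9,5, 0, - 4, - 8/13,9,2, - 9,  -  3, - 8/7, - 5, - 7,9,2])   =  [ - 9, - 9, - 8, - 7, - 5, - 4,  -  3,  -  2, - 8/7,- 8/13, 0,  2, 2,5,9 , 9 ] 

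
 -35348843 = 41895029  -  77243872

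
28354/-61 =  - 28354/61=- 464.82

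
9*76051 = 684459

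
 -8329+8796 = 467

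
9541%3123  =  172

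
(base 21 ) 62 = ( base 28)4G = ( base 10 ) 128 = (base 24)58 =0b10000000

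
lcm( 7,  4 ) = 28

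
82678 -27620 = 55058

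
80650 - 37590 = 43060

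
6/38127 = 2/12709 = 0.00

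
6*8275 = 49650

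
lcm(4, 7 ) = 28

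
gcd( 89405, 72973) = 1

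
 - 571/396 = - 571/396 = -  1.44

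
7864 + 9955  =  17819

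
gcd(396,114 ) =6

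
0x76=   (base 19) 64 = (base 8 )166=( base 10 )118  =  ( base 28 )46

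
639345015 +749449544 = 1388794559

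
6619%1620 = 139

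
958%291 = 85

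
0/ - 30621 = 0/1 = -  0.00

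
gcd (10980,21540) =60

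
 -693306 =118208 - 811514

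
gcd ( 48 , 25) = 1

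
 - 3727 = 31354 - 35081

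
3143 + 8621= 11764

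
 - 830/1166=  - 1+168/583 = - 0.71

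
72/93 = 24/31 = 0.77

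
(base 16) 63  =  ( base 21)4f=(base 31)36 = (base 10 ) 99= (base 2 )1100011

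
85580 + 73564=159144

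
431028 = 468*921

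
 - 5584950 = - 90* 62055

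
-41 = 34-75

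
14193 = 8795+5398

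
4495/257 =17 + 126/257 = 17.49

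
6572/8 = 1643/2 = 821.50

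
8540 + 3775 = 12315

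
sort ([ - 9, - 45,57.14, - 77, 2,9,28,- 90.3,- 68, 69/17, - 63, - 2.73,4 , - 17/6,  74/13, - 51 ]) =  [- 90.3, - 77, - 68,-63,  -  51,-45,  -  9, - 17/6 , - 2.73,2,4,69/17, 74/13, 9,28, 57.14]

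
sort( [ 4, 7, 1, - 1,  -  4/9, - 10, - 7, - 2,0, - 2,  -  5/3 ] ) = [ - 10,- 7,-2, -2, -5/3, - 1 , - 4/9 , 0,1, 4,7 ] 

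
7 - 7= 0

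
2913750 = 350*8325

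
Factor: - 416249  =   - 416249^1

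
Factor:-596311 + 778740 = 182429 =13^1 * 14033^1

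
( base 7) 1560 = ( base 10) 630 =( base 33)J3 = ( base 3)212100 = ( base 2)1001110110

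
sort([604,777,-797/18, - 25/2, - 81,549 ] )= [-81, - 797/18,-25/2,549,604,777] 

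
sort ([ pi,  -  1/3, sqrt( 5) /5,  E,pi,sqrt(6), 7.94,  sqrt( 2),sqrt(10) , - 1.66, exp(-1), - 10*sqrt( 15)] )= [ - 10*sqrt( 15 ),-1.66, - 1/3, exp( - 1 ), sqrt( 5 ) /5, sqrt( 2 ),sqrt ( 6),E, pi, pi,sqrt( 10 ), 7.94 ]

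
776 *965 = 748840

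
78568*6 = 471408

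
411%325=86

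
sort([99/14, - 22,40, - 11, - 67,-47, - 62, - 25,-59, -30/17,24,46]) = [ - 67,  -  62, - 59, - 47, - 25,  -  22,-11, - 30/17 , 99/14, 24, 40, 46] 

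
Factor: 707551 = 13^1 * 37^1*1471^1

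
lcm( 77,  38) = 2926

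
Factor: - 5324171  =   -5324171^1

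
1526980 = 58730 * 26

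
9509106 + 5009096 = 14518202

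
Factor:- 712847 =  - 712847^1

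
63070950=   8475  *7442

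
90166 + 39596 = 129762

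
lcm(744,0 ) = 0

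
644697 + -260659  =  384038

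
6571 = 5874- - 697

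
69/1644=23/548 = 0.04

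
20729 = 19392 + 1337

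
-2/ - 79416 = 1/39708  =  0.00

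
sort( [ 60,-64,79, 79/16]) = [  -  64, 79/16,  60, 79]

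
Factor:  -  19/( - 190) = 2^ ( - 1) * 5^( - 1) = 1/10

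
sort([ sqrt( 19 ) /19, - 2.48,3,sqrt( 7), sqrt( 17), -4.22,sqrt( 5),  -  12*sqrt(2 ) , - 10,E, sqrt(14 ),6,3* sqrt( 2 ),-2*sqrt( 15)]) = [ - 12 * sqrt(2 ) , - 10,  -  2 * sqrt(15),-4.22, - 2.48,sqrt (19 ) /19 , sqrt(5 ),  sqrt ( 7),E,3,sqrt (14 ) , sqrt( 17 ),3*sqrt(2 ), 6]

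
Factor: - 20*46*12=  - 2^5 *3^1* 5^1*23^1 = - 11040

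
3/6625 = 3/6625 = 0.00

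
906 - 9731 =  - 8825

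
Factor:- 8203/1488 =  - 2^( - 4) *3^ ( - 1)*13^1*31^( - 1)*631^1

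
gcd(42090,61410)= 690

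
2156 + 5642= 7798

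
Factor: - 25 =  -5^2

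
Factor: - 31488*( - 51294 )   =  1615145472 = 2^9*3^2*41^1 * 83^1*103^1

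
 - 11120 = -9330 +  - 1790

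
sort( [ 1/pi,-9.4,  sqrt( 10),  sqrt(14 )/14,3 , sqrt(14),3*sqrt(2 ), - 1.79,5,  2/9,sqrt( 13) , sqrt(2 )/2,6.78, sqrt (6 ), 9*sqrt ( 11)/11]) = [  -  9.4, - 1.79,2/9 , sqrt ( 14 )/14 , 1/pi,sqrt(2)/2, sqrt( 6),9* sqrt (11)/11, 3  ,  sqrt(10 ), sqrt( 13 ), sqrt(14 ),  3  *  sqrt ( 2),5, 6.78]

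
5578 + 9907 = 15485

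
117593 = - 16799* (-7) 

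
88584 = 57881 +30703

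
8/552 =1/69 =0.01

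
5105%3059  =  2046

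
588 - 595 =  - 7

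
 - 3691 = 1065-4756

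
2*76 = 152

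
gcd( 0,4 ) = 4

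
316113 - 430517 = -114404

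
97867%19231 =1712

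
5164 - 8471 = -3307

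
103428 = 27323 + 76105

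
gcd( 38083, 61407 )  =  1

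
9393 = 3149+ 6244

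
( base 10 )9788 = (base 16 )263c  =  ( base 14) 37D2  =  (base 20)1498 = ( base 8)23074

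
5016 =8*627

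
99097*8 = 792776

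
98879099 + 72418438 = 171297537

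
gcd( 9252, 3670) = 2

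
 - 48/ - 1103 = 48/1103=0.04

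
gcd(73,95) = 1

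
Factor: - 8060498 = - 2^1* 311^1*12959^1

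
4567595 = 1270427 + 3297168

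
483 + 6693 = 7176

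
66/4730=3/215 = 0.01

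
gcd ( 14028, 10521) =3507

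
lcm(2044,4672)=32704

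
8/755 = 8/755 = 0.01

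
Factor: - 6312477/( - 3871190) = 2^(-1 )*3^1*5^( - 1)*73^( - 1 )*5303^( - 1)*2104159^1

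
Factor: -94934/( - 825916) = 2^( - 1) * 13^( - 1 ) * 2269^( - 1)*6781^1 = 6781/58994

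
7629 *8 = 61032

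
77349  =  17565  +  59784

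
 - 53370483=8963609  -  62334092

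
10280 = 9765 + 515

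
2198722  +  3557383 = 5756105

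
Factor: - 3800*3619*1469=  - 20201981800 = - 2^3 * 5^2*7^1*11^1*13^1*19^1*47^1*113^1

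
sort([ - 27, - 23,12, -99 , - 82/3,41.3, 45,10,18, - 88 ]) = [ - 99,-88, - 82/3, - 27,-23, 10, 12,  18, 41.3, 45 ] 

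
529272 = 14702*36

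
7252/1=7252 = 7252.00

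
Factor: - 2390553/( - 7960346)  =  2^(-1 )*3^4*11^1*23^( -1 )*131^( - 1)*1321^( - 1 ) * 2683^1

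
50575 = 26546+24029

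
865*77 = 66605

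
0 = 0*6039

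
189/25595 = 189/25595 = 0.01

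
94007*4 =376028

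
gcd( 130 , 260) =130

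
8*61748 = 493984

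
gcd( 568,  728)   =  8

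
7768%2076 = 1540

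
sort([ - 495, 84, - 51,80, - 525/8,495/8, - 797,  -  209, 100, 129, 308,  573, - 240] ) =[-797, - 495, - 240, - 209, - 525/8, - 51, 495/8,80,84, 100, 129 , 308,573] 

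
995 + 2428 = 3423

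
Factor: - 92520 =-2^3*3^2*5^1*257^1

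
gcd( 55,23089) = 11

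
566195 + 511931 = 1078126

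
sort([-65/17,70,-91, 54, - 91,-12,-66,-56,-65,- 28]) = [  -  91, - 91,- 66,-65, - 56,-28,-12,- 65/17 , 54,70 ] 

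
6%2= 0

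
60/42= 10/7  =  1.43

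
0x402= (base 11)853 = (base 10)1026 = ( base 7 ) 2664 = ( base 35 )tb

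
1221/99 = 37/3 = 12.33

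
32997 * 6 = 197982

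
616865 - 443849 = 173016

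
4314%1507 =1300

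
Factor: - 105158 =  - 2^1*52579^1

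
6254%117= 53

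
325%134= 57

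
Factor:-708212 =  - 2^2*101^1*1753^1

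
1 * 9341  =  9341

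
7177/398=18 + 13/398 = 18.03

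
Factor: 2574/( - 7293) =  - 2^1*3^1*17^( - 1 ) = - 6/17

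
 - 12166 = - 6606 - 5560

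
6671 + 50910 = 57581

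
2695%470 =345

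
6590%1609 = 154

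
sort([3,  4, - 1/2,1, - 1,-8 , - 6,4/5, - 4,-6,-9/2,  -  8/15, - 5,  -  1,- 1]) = [ -8 , - 6,- 6 , - 5, - 9/2, - 4,- 1, -1,- 1, - 8/15,- 1/2, 4/5, 1,3,4 ] 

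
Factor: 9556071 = 3^1 * 7^1*113^1 * 4027^1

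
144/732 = 12/61 = 0.20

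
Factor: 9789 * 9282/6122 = 3^2*7^1*13^2*17^1*251^1*3061^( - 1) = 45430749/3061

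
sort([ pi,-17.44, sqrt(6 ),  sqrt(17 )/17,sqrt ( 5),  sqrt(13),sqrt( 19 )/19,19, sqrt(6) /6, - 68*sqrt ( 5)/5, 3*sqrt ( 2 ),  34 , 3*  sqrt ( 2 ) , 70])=[-68*sqrt(5)/5, - 17.44, sqrt( 19) /19,sqrt( 17) /17,sqrt(6 )/6,sqrt(5 ),  sqrt( 6 ),pi, sqrt(13),3*sqrt( 2 ),3*sqrt(2 ), 19,34, 70] 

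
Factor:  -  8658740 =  - 2^2*5^1*37^1 * 11701^1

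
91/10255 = 13/1465 = 0.01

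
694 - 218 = 476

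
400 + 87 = 487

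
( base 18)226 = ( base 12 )496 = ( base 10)690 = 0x2b2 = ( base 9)846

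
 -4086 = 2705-6791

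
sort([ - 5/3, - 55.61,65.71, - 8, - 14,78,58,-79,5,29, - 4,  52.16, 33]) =[-79, - 55.61, - 14 , - 8,-4, - 5/3, 5,29,  33, 52.16, 58,65.71, 78 ]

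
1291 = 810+481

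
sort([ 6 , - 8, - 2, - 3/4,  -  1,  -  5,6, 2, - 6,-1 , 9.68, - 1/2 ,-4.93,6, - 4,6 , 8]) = [ - 8, - 6,  -  5, - 4.93, - 4, -2,-1, - 1, - 3/4,-1/2,2,  6,6 , 6,6, 8 , 9.68 ]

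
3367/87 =3367/87 = 38.70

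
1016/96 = 10 + 7/12 = 10.58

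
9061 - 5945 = 3116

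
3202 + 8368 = 11570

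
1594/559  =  1594/559 = 2.85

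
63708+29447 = 93155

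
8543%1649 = 298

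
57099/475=120 + 99/475 = 120.21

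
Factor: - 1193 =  - 1193^1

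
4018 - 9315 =-5297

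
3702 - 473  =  3229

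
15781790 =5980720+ 9801070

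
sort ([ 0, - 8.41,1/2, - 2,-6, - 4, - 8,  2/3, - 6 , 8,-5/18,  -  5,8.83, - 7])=[ - 8.41, - 8, - 7, - 6, - 6, - 5, - 4,  -  2, - 5/18,  0,1/2,2/3,8, 8.83]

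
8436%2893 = 2650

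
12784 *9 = 115056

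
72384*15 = 1085760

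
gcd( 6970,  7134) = 82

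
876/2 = 438 = 438.00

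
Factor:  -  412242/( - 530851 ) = 2^1*3^1*127^1 * 541^1*530851^(  -  1)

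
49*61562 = 3016538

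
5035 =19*265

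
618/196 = 3 + 15/98 = 3.15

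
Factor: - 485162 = -2^1*23^1 * 53^1*199^1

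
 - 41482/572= - 73  +  137/286 = - 72.52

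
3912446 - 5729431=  - 1816985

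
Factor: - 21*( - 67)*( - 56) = -78792 = - 2^3*3^1*7^2*67^1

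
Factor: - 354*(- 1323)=2^1*3^4 * 7^2*59^1 = 468342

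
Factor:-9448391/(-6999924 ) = 2^(  -  2) * 3^( - 1 )*31^(-2)*557^1*607^(  -  1)* 16963^1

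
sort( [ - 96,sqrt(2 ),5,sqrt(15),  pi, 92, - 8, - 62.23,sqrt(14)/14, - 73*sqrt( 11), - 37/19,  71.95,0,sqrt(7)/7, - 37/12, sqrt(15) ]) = [ - 73*sqrt(11 ), - 96, - 62.23, - 8, - 37/12, - 37/19, 0,sqrt(14)/14,sqrt( 7)/7,sqrt( 2),  pi,sqrt(15 ),sqrt( 15 ),  5,71.95,92]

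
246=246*1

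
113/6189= 113/6189 = 0.02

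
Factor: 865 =5^1*173^1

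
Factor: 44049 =3^1*14683^1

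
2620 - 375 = 2245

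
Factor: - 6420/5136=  - 2^( - 2 )  *5^1= -5/4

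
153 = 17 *9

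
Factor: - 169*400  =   - 67600 = - 2^4*5^2*13^2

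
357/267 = 119/89  =  1.34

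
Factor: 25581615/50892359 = 3^1*5^1*7^( - 1)*31^( - 1)*37^1*46093^1 * 234527^( - 1 )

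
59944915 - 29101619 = 30843296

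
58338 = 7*8334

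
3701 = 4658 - 957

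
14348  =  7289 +7059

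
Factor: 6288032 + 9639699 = 15927731 = 15927731^1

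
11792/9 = 11792/9  =  1310.22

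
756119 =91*8309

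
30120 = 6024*5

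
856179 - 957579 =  - 101400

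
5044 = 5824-780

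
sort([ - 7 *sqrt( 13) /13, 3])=[ - 7*sqrt( 13 )/13 , 3 ] 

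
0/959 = 0 = 0.00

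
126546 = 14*9039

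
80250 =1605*50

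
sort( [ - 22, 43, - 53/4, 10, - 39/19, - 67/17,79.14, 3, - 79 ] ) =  [-79,-22, - 53/4, - 67/17,-39/19, 3, 10, 43 , 79.14]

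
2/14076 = 1/7038 = 0.00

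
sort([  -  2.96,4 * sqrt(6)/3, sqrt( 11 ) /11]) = [ - 2.96, sqrt(11) /11,4*sqrt ( 6)/3]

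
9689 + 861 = 10550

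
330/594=5/9 = 0.56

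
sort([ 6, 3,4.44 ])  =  [3,4.44,6 ]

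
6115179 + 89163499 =95278678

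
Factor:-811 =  - 811^1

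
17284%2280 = 1324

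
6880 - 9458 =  - 2578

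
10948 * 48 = 525504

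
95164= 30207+64957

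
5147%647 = 618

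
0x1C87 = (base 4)1302013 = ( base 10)7303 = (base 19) 1147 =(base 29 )8JO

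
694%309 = 76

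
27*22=594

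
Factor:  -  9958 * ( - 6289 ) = 2^1 * 13^1*19^1*331^1*383^1=62625862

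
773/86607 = 773/86607 = 0.01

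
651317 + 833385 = 1484702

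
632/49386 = 316/24693 = 0.01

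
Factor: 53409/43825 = 3^1*5^(  -  2)*19^1*  937^1*1753^( - 1 ) 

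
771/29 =771/29 = 26.59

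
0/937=0 = 0.00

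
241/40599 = 241/40599  =  0.01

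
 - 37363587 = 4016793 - 41380380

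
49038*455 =22312290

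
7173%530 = 283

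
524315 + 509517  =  1033832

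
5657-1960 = 3697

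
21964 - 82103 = - 60139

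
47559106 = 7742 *6143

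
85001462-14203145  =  70798317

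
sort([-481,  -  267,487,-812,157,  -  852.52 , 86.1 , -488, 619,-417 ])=[-852.52, - 812,-488, - 481,  -  417, - 267,  86.1 , 157,487,619]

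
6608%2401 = 1806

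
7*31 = 217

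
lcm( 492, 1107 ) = 4428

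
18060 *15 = 270900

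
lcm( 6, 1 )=6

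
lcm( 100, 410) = 4100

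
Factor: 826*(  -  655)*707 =-2^1*5^1*7^2 * 59^1 * 101^1  *  131^1 = - 382508210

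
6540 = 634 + 5906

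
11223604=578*19418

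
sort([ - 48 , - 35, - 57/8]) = [-48, - 35, - 57/8]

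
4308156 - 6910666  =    -  2602510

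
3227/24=3227/24 = 134.46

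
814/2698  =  407/1349 = 0.30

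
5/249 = 5/249 =0.02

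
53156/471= 112+404/471= 112.86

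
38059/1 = 38059 = 38059.00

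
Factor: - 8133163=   -  8133163^1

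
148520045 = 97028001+51492044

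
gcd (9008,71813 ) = 1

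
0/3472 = 0 = 0.00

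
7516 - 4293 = 3223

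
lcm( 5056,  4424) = 35392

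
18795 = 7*2685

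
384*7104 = 2727936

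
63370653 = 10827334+52543319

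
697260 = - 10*( -69726)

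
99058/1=99058 = 99058.00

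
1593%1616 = 1593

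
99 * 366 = 36234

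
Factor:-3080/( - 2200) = 5^( - 1)*7^1 =7/5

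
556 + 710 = 1266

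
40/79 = 40/79 = 0.51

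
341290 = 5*68258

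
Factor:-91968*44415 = - 2^6*3^4*5^1*7^1 *47^1*479^1 = - 4084758720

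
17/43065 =17/43065 = 0.00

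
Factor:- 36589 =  - 7^1*5227^1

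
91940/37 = 2484 + 32/37=2484.86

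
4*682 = 2728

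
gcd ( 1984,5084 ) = 124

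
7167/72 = 2389/24  =  99.54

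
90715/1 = 90715 = 90715.00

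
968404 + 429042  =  1397446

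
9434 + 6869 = 16303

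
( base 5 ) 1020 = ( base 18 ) 79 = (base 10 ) 135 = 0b10000111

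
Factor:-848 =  -2^4*53^1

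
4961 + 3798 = 8759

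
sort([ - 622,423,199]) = [ - 622, 199,423 ]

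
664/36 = 18 + 4/9 =18.44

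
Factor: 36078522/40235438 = 3^1*17^1 * 353711^1*20117719^( -1) = 18039261/20117719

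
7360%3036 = 1288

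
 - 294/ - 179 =294/179 = 1.64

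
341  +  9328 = 9669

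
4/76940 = 1/19235 = 0.00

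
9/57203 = 9/57203= 0.00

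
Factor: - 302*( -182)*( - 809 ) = -2^2*7^1* 13^1*151^1*809^1  =  - 44465876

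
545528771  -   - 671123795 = 1216652566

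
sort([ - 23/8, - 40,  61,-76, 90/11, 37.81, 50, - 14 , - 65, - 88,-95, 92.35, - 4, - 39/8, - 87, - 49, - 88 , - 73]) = [ - 95,-88, - 88, - 87, - 76, - 73, - 65 , - 49, - 40, - 14, - 39/8, - 4 ,-23/8,90/11, 37.81, 50, 61,92.35]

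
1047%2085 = 1047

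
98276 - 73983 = 24293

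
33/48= 11/16 = 0.69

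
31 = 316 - 285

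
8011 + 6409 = 14420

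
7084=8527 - 1443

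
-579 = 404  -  983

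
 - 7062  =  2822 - 9884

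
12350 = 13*950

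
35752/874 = 40  +  396/437 = 40.91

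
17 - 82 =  - 65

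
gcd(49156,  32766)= 2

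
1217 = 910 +307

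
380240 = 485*784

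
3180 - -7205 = 10385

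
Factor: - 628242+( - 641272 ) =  - 1269514 = -2^1*634757^1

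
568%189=1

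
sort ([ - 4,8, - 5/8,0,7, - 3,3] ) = [ - 4, - 3, - 5/8,0,3,7, 8]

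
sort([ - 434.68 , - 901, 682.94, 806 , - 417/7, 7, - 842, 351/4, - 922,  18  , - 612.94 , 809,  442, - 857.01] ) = [ - 922, - 901, - 857.01, - 842, - 612.94, - 434.68, - 417/7,7,18,351/4,442, 682.94,806, 809]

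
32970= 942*35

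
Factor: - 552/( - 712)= 69/89  =  3^1*23^1*89^( - 1)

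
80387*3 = 241161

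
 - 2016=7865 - 9881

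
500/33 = 15 +5/33 = 15.15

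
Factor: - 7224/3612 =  - 2^1 = -2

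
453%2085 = 453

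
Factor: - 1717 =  - 17^1*101^1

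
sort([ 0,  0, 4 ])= [0, 0,  4]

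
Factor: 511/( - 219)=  - 3^( - 1)*7^1 = -7/3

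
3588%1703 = 182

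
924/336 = 11/4 = 2.75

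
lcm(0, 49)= 0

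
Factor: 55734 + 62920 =2^1*41^1*1447^1 = 118654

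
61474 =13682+47792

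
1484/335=1484/335=4.43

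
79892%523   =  396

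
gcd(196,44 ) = 4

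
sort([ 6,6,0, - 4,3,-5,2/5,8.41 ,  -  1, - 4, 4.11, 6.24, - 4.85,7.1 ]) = [-5, - 4.85,-4, - 4, - 1 , 0, 2/5, 3, 4.11,6,6,6.24,  7.1,8.41]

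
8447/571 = 14 + 453/571=14.79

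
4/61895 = 4/61895 = 0.00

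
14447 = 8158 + 6289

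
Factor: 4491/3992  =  2^(-3 )*3^2=9/8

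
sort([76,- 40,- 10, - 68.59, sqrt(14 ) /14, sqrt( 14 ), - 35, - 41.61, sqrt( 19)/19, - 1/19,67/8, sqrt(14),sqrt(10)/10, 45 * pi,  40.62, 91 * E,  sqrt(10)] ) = [ - 68.59 , - 41.61, - 40, - 35, - 10  , - 1/19, sqrt(19) /19, sqrt(14 ) /14, sqrt( 10 )/10, sqrt(10 ), sqrt(14 ), sqrt ( 14 ), 67/8, 40.62, 76 , 45* pi , 91*E]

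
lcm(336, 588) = 2352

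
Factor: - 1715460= -2^2*3^1 * 5^1 * 28591^1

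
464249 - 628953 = -164704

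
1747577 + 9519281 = 11266858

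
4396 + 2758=7154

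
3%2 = 1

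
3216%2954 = 262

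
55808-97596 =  - 41788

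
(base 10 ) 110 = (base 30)3K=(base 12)92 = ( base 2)1101110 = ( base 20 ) 5A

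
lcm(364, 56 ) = 728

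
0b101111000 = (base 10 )376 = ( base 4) 11320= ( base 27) dp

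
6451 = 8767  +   - 2316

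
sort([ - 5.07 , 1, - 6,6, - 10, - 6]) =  [ - 10, - 6, - 6, - 5.07  ,  1, 6]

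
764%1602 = 764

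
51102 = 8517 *6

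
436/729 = 436/729 = 0.60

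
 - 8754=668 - 9422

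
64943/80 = 811+63/80 =811.79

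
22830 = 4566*5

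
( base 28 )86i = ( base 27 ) 8N5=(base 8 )14472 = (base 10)6458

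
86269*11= 948959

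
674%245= 184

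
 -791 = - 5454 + 4663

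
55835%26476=2883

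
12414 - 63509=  - 51095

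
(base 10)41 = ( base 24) 1H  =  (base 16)29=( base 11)38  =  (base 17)27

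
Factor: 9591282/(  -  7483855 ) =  - 2^1*3^2*5^(-1 ) * 23^ ( - 1 )*59^( - 1)*1103^(-1 )*532849^1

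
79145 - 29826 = 49319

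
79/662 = 79/662=0.12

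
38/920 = 19/460 = 0.04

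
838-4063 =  - 3225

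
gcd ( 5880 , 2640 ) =120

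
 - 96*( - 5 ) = 480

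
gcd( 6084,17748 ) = 36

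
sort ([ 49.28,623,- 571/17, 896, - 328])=[ - 328, - 571/17,49.28, 623, 896]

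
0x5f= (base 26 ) 3h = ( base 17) 5a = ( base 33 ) 2t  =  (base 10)95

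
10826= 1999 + 8827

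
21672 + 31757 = 53429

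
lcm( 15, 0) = 0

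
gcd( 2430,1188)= 54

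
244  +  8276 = 8520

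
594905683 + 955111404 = 1550017087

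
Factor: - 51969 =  - 3^1*17^1*1019^1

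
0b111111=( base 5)223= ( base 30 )23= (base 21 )30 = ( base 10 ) 63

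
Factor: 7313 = 71^1 * 103^1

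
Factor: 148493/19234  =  2^( - 1 )*59^ ( - 1)*911^1 = 911/118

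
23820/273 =7940/91 = 87.25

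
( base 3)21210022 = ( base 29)6ln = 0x162e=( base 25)923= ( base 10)5678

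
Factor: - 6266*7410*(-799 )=37098416940=2^2*3^1*5^1*13^2* 17^1*19^1*47^1*241^1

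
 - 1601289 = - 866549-734740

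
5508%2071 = 1366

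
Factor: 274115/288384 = 365/384   =  2^( - 7)*3^( - 1 )*5^1 * 73^1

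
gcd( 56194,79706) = 2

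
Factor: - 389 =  - 389^1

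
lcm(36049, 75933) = 3568851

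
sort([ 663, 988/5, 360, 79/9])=[ 79/9, 988/5, 360,663] 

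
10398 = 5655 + 4743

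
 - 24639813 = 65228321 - 89868134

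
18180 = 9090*2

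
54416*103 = 5604848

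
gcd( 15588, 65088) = 36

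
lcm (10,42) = 210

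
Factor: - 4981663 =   -  17^1*181^1* 1619^1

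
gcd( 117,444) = 3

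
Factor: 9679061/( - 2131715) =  -5^( - 1)*7^1 * 17^ ( - 1)*31^( - 1) * 743^1 *809^( - 1)*1861^1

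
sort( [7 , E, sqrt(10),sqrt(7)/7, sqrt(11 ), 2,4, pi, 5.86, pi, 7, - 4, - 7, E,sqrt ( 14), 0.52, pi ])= [-7, - 4, sqrt(7)/7, 0.52,  2,  E, E, pi, pi, pi, sqrt(10 ), sqrt(11),sqrt( 14 ), 4,  5.86,7,7]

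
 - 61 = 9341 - 9402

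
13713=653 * 21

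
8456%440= 96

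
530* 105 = 55650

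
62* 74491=4618442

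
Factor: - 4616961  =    -  3^1*419^1*3673^1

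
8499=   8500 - 1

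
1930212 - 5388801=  - 3458589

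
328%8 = 0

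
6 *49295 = 295770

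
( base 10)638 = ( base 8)1176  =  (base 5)10023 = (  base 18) 1h8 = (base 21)198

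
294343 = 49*6007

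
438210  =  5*87642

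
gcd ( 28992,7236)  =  12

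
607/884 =607/884=0.69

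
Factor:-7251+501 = - 2^1* 3^3*5^3 = - 6750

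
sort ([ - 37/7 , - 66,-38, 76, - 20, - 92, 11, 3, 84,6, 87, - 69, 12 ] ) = [-92, - 69, - 66 , - 38, - 20, - 37/7, 3, 6, 11,12, 76, 84,87]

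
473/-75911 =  - 43/6901  =  -0.01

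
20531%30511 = 20531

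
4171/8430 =4171/8430=0.49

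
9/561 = 3/187 = 0.02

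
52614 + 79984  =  132598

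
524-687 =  - 163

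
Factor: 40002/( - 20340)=  -  2^( - 1)*3^(  -  1 )*5^(-1 )*59^1 = -  59/30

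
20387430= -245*( - 83214)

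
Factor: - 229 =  - 229^1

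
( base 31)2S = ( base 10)90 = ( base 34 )2M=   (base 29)33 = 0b1011010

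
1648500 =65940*25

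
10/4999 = 10/4999 = 0.00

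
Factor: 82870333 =7^1*13^2* 70051^1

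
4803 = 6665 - 1862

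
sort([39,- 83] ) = [-83, 39 ] 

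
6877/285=24+37/285 = 24.13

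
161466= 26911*6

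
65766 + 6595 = 72361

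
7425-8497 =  - 1072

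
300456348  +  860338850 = 1160795198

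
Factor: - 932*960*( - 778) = 2^9*3^1*5^1 * 233^1*389^1 = 696092160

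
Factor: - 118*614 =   -  72452 = - 2^2*59^1 * 307^1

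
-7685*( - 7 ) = 53795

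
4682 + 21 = 4703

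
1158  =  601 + 557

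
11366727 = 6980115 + 4386612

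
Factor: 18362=2^1*9181^1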